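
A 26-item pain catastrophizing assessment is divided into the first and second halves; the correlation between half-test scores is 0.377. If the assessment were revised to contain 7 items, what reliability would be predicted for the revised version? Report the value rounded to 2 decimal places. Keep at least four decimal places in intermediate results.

Spearman-Brown correction (n = 2): r_full = 2·0.377/(1 + 0.377) = 0.5476
Length factor from 26 to 7 items: n = 7/26 = 0.2692
r_new = n·r_full / (1 + (n − 1)·r_full) = 0.1474 / 0.5998 ≈ 0.2457

0.25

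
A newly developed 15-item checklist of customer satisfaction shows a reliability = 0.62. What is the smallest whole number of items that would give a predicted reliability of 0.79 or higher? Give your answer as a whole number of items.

35

n = 0.79 × (1 − 0.62) / [ 0.62 × (1 − 0.79) ]
n = 0.3002 / 0.1302 ≈ 2.3057
2.3057 × 15 = 34.59 → 35 items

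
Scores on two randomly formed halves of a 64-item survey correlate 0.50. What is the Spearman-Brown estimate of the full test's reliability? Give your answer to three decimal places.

0.667

The full test is twice the length of either half (n = 2).
r_full = 2(0.50) / (1 + 0.50)
r_full = 1.0000 / 1.5000 ≈ 0.6667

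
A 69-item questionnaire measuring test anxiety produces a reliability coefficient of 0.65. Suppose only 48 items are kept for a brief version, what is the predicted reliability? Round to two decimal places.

The new length is 48/69 = 0.6957 times the old.
r_new = (0.6957 × 0.65) / (1 + (0.6957 − 1) × 0.65)
r_new = 0.4522 / 0.8022 ≈ 0.5637

0.56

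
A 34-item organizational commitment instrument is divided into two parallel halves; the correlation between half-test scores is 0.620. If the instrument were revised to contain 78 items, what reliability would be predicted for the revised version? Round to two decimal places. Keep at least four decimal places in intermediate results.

Full-test reliability from the split-half r: r_full = 2(0.620)/(1 + 0.620) = 0.7654
Length factor from 34 to 78 items: n = 78/34 = 2.2941
r_new = n·r_full / (1 + (n − 1)·r_full) = 1.7559 / 1.9905 ≈ 0.8821

0.88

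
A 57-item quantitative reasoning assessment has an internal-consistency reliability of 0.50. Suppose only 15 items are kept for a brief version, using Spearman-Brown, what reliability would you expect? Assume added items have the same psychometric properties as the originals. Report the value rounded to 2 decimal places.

n = 15/57 = 0.2632
r_new = (0.2632 × 0.50) / (1 + (0.2632 − 1) × 0.50)
     = 0.1316 / 0.6316 = 0.2084

0.21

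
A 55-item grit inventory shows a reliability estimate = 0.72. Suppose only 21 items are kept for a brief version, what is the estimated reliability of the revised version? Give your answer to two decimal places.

0.50

Length ratio n = 21/55 = 0.3818
r_new = (0.3818 × 0.72) / (1 + (0.3818 − 1) × 0.72)
     = 0.2749 / 0.5549 = 0.4954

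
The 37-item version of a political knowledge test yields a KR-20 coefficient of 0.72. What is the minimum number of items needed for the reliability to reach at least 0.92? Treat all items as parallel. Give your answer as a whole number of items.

166

Rearranging the Spearman-Brown formula for n,
n = r_target (1 − r_old) / [ r_old (1 − r_target) ]
n = [0.92 × 0.28] / [0.72 × 0.08]
n = 0.2576 / 0.0576 ≈ 4.4722
So the test needs 4.4722 × 37 ≈ 165.47 items; rounding up, 166.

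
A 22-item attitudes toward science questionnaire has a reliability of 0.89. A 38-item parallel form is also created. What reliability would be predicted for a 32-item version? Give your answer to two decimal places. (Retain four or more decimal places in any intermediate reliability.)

The 38-item form is not needed; work directly from the 22-item form with n = 32/22 = 1.4545.
r_{32} = n·r / (1 + (n − 1)·r) = 1.2945 / 1.4045 ≈ 0.9217

0.92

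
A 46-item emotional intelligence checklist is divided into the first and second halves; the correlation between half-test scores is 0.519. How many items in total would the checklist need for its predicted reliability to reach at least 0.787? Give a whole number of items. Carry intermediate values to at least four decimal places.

r_full = 2(0.519)/(1 + 0.519) = 0.6833
n = r_tgt(1 − r_full) / [r_full(1 − r_tgt)] = 0.787 × 0.3167 / (0.6833 × 0.213) ≈ 1.7125
Required items = 1.7125 × 46 = 78.77, so 79 items.

79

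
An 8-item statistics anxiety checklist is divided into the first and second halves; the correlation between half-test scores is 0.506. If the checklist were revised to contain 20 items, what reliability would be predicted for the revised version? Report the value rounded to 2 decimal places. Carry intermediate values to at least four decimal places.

0.84

First correct the split-half correlation to full-test reliability: r_full = 2 × 0.506 / (1 + 0.506) ≈ 0.6720
Length factor from 8 to 20 items: n = 20/8 = 2.5000
r_new = n·r_full / (1 + (n − 1)·r_full) = 1.6800 / 2.0080 ≈ 0.8367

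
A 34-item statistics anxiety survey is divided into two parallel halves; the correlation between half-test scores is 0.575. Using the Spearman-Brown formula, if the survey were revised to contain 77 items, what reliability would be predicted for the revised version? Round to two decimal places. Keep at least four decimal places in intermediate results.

Full-test reliability from the split-half r: r_full = 2(0.575)/(1 + 0.575) = 0.7302
Then adjust to 77 items: n = 77/34 = 2.2647
r_new = n·r_full / (1 + (n − 1)·r_full) = 1.6537 / 1.9235 ≈ 0.8597

0.86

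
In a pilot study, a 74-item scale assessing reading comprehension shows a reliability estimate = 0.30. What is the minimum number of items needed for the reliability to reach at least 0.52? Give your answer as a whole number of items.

188

n = [0.52 × 0.70] / [0.30 × 0.48]
n = 0.3640 / 0.1440 ≈ 2.5278
Items needed = n × 74 = 2.5278 × 74 ≈ 187.06 → round up to 188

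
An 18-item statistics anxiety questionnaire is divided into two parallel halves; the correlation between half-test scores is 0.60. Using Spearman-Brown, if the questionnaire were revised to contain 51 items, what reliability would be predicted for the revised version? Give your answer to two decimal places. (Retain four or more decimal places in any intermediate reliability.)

0.89

First correct the split-half correlation to full-test reliability: r_full = 2 × 0.60 / (1 + 0.60) ≈ 0.7500
Length factor from 18 to 51 items: n = 51/18 = 2.8333
r_new = n·r_full / (1 + (n − 1)·r_full) = 2.1250 / 2.3750 ≈ 0.8947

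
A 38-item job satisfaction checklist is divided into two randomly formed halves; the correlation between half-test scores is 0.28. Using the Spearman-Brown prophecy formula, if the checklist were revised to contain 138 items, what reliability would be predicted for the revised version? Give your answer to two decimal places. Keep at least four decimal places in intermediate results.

First correct the split-half correlation to full-test reliability: r_full = 2 × 0.28 / (1 + 0.28) ≈ 0.4375
Then adjust to 138 items: n = 138/38 = 3.6316
r_new = n·r_full / (1 + (n − 1)·r_full) = 1.5888 / 2.1513 ≈ 0.7385

0.74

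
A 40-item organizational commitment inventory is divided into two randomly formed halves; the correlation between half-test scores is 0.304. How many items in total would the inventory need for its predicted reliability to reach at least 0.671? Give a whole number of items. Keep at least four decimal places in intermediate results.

r_full = 2(0.304)/(1 + 0.304) = 0.4663
n = r_tgt(1 − r_full) / [r_full(1 − r_tgt)] = 0.671 × 0.5337 / (0.4663 × 0.329) ≈ 2.3343
Items = 2.3343 × 40 ≈ 93.37 → 94

94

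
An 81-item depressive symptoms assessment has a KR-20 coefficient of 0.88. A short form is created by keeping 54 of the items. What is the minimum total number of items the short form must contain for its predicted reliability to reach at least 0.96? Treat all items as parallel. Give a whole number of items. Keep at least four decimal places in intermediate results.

266

Short-form reliability: n = 54/81 = 0.6667; r_54 = n·r/(1+(n−1)r) ≈ 0.8302
Then solve for n' with r_old = 0.8302, r_target = 0.96: n' = 0.96(1 − 0.8302)/[0.8302(1 − 0.96)] = 4.9087
Total items = 4.9087 × 54 = 265.07, rounded up to 266.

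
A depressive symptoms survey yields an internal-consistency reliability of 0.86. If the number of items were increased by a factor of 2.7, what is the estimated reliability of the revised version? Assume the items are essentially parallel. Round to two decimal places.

0.94

r_new = 2.7·0.86 / [1 + (2.7 − 1)·0.86]
r_new = 2.3220 / 2.4620 ≈ 0.9431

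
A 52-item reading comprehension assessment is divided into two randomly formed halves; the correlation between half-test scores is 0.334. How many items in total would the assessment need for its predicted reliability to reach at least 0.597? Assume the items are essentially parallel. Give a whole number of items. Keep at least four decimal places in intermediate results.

r_full = 2(0.334)/(1 + 0.334) = 0.5007
n = r_tgt(1 − r_full) / [r_full(1 − r_tgt)] = 0.597 × 0.4993 / (0.5007 × 0.403) ≈ 1.4772
Required items = 1.4772 × 52 = 76.81, so 77 items.

77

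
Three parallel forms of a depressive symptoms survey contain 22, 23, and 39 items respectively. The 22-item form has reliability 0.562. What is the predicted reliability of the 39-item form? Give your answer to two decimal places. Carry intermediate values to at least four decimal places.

The 23-item form is not needed; work directly from the 22-item form with n = 39/22 = 1.7727.
r_{39} = n·r / (1 + (n − 1)·r) = 0.9963 / 1.4343 ≈ 0.6946

0.69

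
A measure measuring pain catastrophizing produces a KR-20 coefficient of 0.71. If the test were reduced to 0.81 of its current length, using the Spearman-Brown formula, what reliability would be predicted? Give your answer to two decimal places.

0.66

Apply the Spearman-Brown prophecy formula, r' = nr / [1 + (n − 1)r]:
r_new = 0.81·0.71 / [1 + (0.81 − 1)·0.71]
     = 0.5751 / 0.8651 = 0.6648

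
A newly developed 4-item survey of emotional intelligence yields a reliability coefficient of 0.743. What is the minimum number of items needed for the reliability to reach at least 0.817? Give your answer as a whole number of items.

7

n = 0.817 × (1 − 0.743) / [ 0.743 × (1 − 0.817) ]
  = 0.209969 / 0.135969 = 1.5442
So the test needs 1.5442 × 4 ≈ 6.18 items; rounding up, 7.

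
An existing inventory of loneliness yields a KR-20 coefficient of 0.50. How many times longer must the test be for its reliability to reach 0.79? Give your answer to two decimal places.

3.76

n = 0.79 × (1 − 0.50) / [ 0.50 × (1 − 0.79) ]
  = 0.3950 / 0.1050 = 3.7619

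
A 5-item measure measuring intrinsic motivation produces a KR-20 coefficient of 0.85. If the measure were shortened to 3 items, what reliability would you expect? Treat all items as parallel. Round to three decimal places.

0.773

The new length is 3/5 = 0.6 times the old.
r_new = (0.6 × 0.85) / (1 + (0.6 − 1) × 0.85)
r_new = 0.5100 / 0.6600 ≈ 0.7727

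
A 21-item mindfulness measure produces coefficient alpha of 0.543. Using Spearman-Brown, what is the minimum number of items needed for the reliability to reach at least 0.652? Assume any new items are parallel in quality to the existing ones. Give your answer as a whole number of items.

n = 0.652(1 − 0.543) / [0.543(1 − 0.652)]
  = 0.297964 / 0.188964 = 1.5768
1.5768 × 21 = 33.11 → 34 items

34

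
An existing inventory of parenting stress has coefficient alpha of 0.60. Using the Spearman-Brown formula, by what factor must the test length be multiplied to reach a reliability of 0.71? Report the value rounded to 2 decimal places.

1.63

Spearman-Brown solved for the length factor n:
n = r_target (1 − r_old) / [ r_old (1 − r_target) ]
n = 0.71 × (1 − 0.60) / [ 0.60 × (1 − 0.71) ]
n = 0.2840 / 0.1740 ≈ 1.6322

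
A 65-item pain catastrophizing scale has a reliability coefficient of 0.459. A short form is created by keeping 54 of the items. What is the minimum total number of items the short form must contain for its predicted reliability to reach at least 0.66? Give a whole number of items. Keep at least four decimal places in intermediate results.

First, r for the 54-item form: n = 54/65 = 0.8308, so r_54 = 0.8308·0.459/(1 + (0.8308 − 1)·0.459) = 0.4134
Then solve for n' with r_old = 0.4134, r_target = 0.66: n' = 0.66(1 − 0.4134)/[0.4134(1 − 0.66)] = 2.7545
Items = 2.7545 × 54 ≈ 148.74 → 149

149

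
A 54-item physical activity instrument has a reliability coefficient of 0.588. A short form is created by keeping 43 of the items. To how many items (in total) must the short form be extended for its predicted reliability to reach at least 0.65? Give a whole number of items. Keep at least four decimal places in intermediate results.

71

Short-form reliability: n = 43/54 = 0.7963; r_43 = n·r/(1+(n−1)r) ≈ 0.5319
Length factor from the short form to reach 0.65: n' = 0.65(1 − 0.5319) / [0.5319(1 − 0.65)] ≈ 1.6344
Items = 1.6344 × 43 ≈ 70.28 → 71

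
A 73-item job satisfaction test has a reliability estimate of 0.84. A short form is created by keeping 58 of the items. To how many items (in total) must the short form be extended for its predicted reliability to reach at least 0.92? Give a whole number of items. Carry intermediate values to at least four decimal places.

Short-form reliability: n = 58/73 = 0.7945; r_58 = n·r/(1+(n−1)r) ≈ 0.8066
Length factor from the short form to reach 0.92: n' = 0.92(1 − 0.8066) / [0.8066(1 − 0.92)] ≈ 2.7574
Total items = 2.7574 × 58 = 159.93, rounded up to 160.

160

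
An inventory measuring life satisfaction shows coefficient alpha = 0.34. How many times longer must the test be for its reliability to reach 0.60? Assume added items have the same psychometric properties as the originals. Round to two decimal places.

n = 0.60(1 − 0.34) / [0.34(1 − 0.60)]
n = 0.3960 / 0.1360 ≈ 2.9118

2.91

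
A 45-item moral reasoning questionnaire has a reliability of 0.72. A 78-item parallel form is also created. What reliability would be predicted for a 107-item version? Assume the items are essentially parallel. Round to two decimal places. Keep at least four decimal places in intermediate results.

0.86

Only the ratio of lengths matters: n = 107/45 = 2.3778
r_{107} = n·r / (1 + (n − 1)·r) = 1.7120 / 1.9920 ≈ 0.8594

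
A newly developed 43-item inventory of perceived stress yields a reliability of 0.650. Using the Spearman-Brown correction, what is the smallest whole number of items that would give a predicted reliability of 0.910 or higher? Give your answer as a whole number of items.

235

Spearman-Brown solved for the length factor n:
n = r_target (1 − r_old) / [ r_old (1 − r_target) ]
n = 0.910(1 − 0.650) / [0.650(1 − 0.910)]
  = 0.318500 / 0.058500 = 5.4444
5.4444 × 43 = 234.11 → 235 items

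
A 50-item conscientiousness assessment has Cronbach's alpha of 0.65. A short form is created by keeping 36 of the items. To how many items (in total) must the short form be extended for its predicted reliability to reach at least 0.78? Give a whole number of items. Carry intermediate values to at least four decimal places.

96

Short-form reliability: n = 36/50 = 0.7200; r_36 = n·r/(1+(n−1)r) ≈ 0.5721
Then solve for n' with r_old = 0.5721, r_target = 0.78: n' = 0.78(1 − 0.5721)/[0.5721(1 − 0.78)] = 2.6518
Total items = 2.6518 × 36 = 95.46, rounded up to 96.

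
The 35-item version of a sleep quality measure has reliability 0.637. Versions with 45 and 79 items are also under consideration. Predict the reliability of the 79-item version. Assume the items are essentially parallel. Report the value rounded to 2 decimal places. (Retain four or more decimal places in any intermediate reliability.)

Only the ratio of lengths matters: n = 79/35 = 2.2571
r_{79} = n·r / (1 + (n − 1)·r) = 1.4378 / 1.8008 ≈ 0.7984

0.80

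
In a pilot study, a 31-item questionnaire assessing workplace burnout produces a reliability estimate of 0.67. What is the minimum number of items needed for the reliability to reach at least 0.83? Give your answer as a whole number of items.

n = 0.83 × (1 − 0.67) / [ 0.67 × (1 − 0.83) ]
  = 0.2739 / 0.1139 = 2.4047
2.4047 × 31 = 74.55 → 75 items

75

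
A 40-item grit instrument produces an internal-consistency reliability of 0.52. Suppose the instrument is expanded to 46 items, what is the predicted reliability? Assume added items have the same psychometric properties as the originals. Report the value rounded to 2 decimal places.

0.55

The new length is 46/40 = 1.15 times the old.
r_new = 1.15·0.52 / [1 + (1.15 − 1)·0.52]
r_new = 0.5980 / 1.0780 ≈ 0.5547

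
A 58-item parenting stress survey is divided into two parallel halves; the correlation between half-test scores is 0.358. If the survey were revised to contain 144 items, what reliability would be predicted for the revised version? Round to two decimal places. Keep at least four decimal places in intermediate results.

First correct the split-half correlation to full-test reliability: r_full = 2 × 0.358 / (1 + 0.358) ≈ 0.5272
Then adjust to 144 items: n = 144/58 = 2.4828
r_new = n·r_full / (1 + (n − 1)·r_full) = 1.3089 / 1.7817 ≈ 0.7346

0.73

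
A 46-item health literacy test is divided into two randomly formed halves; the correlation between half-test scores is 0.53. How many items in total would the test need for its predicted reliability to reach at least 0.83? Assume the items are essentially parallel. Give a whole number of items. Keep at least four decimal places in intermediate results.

100

r_full = 2(0.53)/(1 + 0.53) = 0.6928
Solve Spearman-Brown for n: n = 0.83(1 − 0.6928) / [0.6928(1 − 0.83)] = 2.1649
Required items = 2.1649 × 46 = 99.59, so 100 items.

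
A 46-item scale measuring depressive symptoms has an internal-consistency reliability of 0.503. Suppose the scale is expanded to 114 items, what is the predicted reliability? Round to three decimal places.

0.715

The new length is 114/46 = 2.4783 times the old.
Spearman-Brown: r_new = n·r / (1 + (n − 1)·r)
r_new = (2.4783 × 0.503) / (1 + (2.4783 − 1) × 0.503)
r_new = 1.2466 / 1.7436 ≈ 0.7150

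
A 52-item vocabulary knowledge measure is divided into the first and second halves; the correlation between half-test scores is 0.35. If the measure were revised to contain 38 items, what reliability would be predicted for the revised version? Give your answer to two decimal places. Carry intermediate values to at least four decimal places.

First correct the split-half correlation to full-test reliability: r_full = 2 × 0.35 / (1 + 0.35) ≈ 0.5185
Then adjust to 38 items: n = 38/52 = 0.7308
r_new = n·r_full / (1 + (n − 1)·r_full) = 0.3789 / 0.8604 ≈ 0.4404

0.44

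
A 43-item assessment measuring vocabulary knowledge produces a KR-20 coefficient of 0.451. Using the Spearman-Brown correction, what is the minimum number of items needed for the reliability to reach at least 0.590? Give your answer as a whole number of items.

76

n = [0.590 × 0.549] / [0.451 × 0.410]
  = 0.323910 / 0.184910 = 1.7517
Items needed = n × 43 = 1.7517 × 43 ≈ 75.32 → round up to 76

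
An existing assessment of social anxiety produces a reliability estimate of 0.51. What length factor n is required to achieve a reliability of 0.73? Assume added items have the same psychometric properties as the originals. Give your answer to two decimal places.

2.60

Rearranging the Spearman-Brown formula for n,
n = r_target (1 − r_old) / [ r_old (1 − r_target) ]
n = 0.73(1 − 0.51) / [0.51(1 − 0.73)]
  = 0.3577 / 0.1377 = 2.5977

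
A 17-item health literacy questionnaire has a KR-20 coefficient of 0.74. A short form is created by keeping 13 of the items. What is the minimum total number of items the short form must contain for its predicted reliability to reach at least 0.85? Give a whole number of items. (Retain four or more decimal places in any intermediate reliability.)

First, r for the 13-item form: n = 13/17 = 0.7647, so r_13 = 0.7647·0.74/(1 + (0.7647 − 1)·0.74) = 0.6852
Length factor from the short form to reach 0.85: n' = 0.85(1 − 0.6852) / [0.6852(1 − 0.85)] ≈ 2.6034
Items = 2.6034 × 13 ≈ 33.84 → 34

34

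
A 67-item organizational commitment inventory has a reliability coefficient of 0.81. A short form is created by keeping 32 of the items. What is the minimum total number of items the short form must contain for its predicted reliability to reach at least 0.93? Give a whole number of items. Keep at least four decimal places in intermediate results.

First, r for the 32-item form: n = 32/67 = 0.4776, so r_32 = 0.4776·0.81/(1 + (0.4776 − 1)·0.81) = 0.6706
Length factor from the short form to reach 0.93: n' = 0.93(1 − 0.6706) / [0.6706(1 − 0.93)] ≈ 6.5260
Total items = 6.5260 × 32 = 208.83, rounded up to 209.

209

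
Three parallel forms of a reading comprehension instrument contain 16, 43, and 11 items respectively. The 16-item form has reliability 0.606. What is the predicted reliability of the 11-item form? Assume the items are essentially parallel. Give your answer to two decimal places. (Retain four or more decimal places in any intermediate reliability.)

Only the ratio of lengths matters: n = 11/16 = 0.6875
r_{11} = n·r / (1 + (n − 1)·r) = 0.4166 / 0.8106 ≈ 0.5139

0.51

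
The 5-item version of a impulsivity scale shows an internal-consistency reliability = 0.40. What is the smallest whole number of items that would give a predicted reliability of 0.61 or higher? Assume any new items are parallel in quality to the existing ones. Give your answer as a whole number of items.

12

Spearman-Brown solved for the length factor n:
n = r*(1 − r) / [ r (1 − r*) ]
n = 0.61 × (1 − 0.40) / [ 0.40 × (1 − 0.61) ]
  = 0.3660 / 0.1560 = 2.3462
2.3462 × 5 = 11.73 → 12 items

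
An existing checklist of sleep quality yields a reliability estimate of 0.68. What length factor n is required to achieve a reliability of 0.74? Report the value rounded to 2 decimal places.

Spearman-Brown solved for the length factor n:
n = r_target (1 − r_old) / [ r_old (1 − r_target) ]
n = [0.74 × 0.32] / [0.68 × 0.26]
  = 0.2368 / 0.1768 = 1.3394

1.34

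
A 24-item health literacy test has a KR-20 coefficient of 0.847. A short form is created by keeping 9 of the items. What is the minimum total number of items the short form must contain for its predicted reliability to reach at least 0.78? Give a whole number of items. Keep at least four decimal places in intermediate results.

16

First, r for the 9-item form: n = 9/24 = 0.3750, so r_9 = 0.3750·0.847/(1 + (0.3750 − 1)·0.847) = 0.6749
Length factor from the short form to reach 0.78: n' = 0.78(1 − 0.6749) / [0.6749(1 − 0.78)] ≈ 1.7078
Items = 1.7078 × 9 ≈ 15.37 → 16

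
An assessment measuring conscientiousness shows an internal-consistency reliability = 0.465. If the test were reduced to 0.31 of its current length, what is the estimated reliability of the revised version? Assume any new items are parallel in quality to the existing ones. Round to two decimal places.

Apply the Spearman-Brown prophecy formula, r' = nr / [1 + (n − 1)r]:
r_new = (0.31 × 0.465) / (1 + (0.31 − 1) × 0.465)
     = 0.1442 / 0.6792 = 0.2123

0.21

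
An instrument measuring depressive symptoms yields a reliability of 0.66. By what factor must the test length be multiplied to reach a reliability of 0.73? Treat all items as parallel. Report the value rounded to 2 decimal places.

1.39

n = 0.73 × (1 − 0.66) / [ 0.66 × (1 − 0.73) ]
n = 0.2482 / 0.1782 ≈ 1.3928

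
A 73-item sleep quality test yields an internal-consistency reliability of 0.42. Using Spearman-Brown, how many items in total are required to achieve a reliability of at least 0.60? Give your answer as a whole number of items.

152

Spearman-Brown solved for the length factor n:
n = r_target (1 − r_old) / [ r_old (1 − r_target) ]
n = 0.60(1 − 0.42) / [0.42(1 − 0.60)]
  = 0.3480 / 0.1680 = 2.0714
Items needed = n × 73 = 2.0714 × 73 ≈ 151.21 → round up to 152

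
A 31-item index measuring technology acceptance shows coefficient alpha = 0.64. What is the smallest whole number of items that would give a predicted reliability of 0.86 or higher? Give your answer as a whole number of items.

108

Spearman-Brown solved for the length factor n:
n = r*(1 − r) / [ r (1 − r*) ]
n = 0.86 × (1 − 0.64) / [ 0.64 × (1 − 0.86) ]
n = 0.3096 / 0.0896 ≈ 3.4554
So the test needs 3.4554 × 31 ≈ 107.12 items; rounding up, 108.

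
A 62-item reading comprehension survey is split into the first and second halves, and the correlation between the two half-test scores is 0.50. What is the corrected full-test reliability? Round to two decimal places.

0.67

Each half is half the length of the full test, so the full test is n = 2 times a half.
r_full = 2r_hh / (1 + r_hh) = 2 × 0.50 / (1 + 0.50)
r_full = 1.0000 / 1.5000 ≈ 0.6667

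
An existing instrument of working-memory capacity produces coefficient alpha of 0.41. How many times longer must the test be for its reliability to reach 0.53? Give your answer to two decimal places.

Invert Spearman-Brown to solve for n:
n = r*(1 − r) / [ r (1 − r*) ]
n = [0.53 × 0.59] / [0.41 × 0.47]
  = 0.3127 / 0.1927 = 1.6227

1.62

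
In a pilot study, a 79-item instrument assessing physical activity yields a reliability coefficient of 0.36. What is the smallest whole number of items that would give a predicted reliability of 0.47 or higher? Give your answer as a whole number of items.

125

Invert Spearman-Brown to solve for n:
n = r*(1 − r) / [ r (1 − r*) ]
n = 0.47 × (1 − 0.36) / [ 0.36 × (1 − 0.47) ]
n = 0.3008 / 0.1908 ≈ 1.5765
1.5765 × 79 = 124.54 → 125 items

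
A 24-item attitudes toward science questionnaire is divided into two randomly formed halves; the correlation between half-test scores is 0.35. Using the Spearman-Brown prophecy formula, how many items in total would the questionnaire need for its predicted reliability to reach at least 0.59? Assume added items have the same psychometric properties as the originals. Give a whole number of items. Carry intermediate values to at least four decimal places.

33

Corrected full-test reliability: r_full = 2 × 0.35 / (1 + 0.35) ≈ 0.5185
Solve Spearman-Brown for n: n = 0.59(1 − 0.5185) / [0.5185(1 − 0.59)] = 1.3363
Items = 1.3363 × 24 ≈ 32.07 → 33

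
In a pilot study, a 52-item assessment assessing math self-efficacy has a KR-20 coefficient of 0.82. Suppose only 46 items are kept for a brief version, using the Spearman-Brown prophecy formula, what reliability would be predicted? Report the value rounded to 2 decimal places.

The new length is 46/52 = 0.8846 times the old.
r_new = 0.8846·0.82 / [1 + (0.8846 − 1)·0.82]
     = 0.7254 / 0.9054 = 0.8012

0.80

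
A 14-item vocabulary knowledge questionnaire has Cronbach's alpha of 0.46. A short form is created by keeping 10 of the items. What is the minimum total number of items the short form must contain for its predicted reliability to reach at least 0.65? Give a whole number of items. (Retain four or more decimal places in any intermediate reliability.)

Short-form reliability: n = 10/14 = 0.7143; r_10 = n·r/(1+(n−1)r) ≈ 0.3783
Then solve for n' with r_old = 0.3783, r_target = 0.65: n' = 0.65(1 − 0.3783)/[0.3783(1 − 0.65)] = 3.0520
Items = 3.0520 × 10 ≈ 30.52 → 31

31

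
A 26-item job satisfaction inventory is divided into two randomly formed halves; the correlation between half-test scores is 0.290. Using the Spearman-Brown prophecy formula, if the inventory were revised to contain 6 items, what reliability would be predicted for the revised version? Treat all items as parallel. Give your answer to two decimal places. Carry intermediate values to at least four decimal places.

First correct the split-half correlation to full-test reliability: r_full = 2 × 0.290 / (1 + 0.290) ≈ 0.4496
Then adjust to 6 items: n = 6/26 = 0.2308
r_new = n·r_full / (1 + (n − 1)·r_full) = 0.1038 / 0.6542 ≈ 0.1587

0.16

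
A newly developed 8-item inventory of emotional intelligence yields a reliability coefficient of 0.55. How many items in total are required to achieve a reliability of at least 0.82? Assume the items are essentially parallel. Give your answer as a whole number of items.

Spearman-Brown solved for the length factor n:
n = r*(1 − r) / [ r (1 − r*) ]
n = 0.82 × (1 − 0.55) / [ 0.55 × (1 − 0.82) ]
  = 0.3690 / 0.0990 = 3.7273
So the test needs 3.7273 × 8 ≈ 29.82 items; rounding up, 30.

30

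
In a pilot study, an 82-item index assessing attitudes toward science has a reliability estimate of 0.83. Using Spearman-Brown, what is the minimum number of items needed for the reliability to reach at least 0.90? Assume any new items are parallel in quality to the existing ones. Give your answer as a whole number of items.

n = [0.90 × 0.17] / [0.83 × 0.10]
n = 0.1530 / 0.0830 ≈ 1.8434
1.8434 × 82 = 151.16 → 152 items

152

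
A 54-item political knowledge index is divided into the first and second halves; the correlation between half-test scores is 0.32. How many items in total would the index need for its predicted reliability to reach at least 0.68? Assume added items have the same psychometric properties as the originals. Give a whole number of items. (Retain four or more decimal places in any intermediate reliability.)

Corrected full-test reliability: r_full = 2 × 0.32 / (1 + 0.32) ≈ 0.4848
n = r_tgt(1 − r_full) / [r_full(1 − r_tgt)] = 0.68 × 0.5152 / (0.4848 × 0.32) ≈ 2.2583
Items = 2.2583 × 54 ≈ 121.95 → 122

122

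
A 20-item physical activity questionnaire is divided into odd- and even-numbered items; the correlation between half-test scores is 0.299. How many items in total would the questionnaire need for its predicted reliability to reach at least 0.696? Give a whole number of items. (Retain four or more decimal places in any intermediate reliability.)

r_full = 2(0.299)/(1 + 0.299) = 0.4604
n = r_tgt(1 − r_full) / [r_full(1 − r_tgt)] = 0.696 × 0.5396 / (0.4604 × 0.304) ≈ 2.6833
Items = 2.6833 × 20 ≈ 53.67 → 54

54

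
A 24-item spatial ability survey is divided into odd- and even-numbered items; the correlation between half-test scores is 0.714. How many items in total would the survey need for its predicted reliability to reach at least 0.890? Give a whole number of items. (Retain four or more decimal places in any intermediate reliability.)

r_full = 2(0.714)/(1 + 0.714) = 0.8331
Solve Spearman-Brown for n: n = 0.890(1 − 0.8331) / [0.8331(1 − 0.890)] = 1.6209
Required items = 1.6209 × 24 = 38.90, so 39 items.

39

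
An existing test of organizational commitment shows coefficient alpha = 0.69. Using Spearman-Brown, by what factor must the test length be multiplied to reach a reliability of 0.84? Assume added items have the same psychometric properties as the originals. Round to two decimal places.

2.36

Spearman-Brown solved for the length factor n:
n = r*(1 − r) / [ r (1 − r*) ]
n = 0.84 × (1 − 0.69) / [ 0.69 × (1 − 0.84) ]
n = 0.2604 / 0.1104 ≈ 2.3587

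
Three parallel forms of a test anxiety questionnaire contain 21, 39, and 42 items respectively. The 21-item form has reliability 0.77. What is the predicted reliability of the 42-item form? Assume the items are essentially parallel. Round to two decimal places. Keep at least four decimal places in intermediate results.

0.87

Only the ratio of lengths matters: n = 42/21 = 2.0000
r_{42} = n·r / (1 + (n − 1)·r) = 1.5400 / 1.7700 ≈ 0.8701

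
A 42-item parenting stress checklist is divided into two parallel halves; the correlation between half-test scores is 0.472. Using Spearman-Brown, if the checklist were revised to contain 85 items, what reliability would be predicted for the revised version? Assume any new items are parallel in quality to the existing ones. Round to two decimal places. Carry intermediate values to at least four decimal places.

0.78

Spearman-Brown correction (n = 2): r_full = 2·0.472/(1 + 0.472) = 0.6413
Then adjust to 85 items: n = 85/42 = 2.0238
r_new = n·r_full / (1 + (n − 1)·r_full) = 1.2979 / 1.6566 ≈ 0.7835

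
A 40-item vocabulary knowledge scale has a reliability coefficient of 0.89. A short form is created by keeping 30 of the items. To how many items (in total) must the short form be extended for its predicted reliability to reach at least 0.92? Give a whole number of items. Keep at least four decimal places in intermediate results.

57

First, r for the 30-item form: n = 30/40 = 0.7500, so r_30 = 0.7500·0.89/(1 + (0.7500 − 1)·0.89) = 0.8585
Then solve for n' with r_old = 0.8585, r_target = 0.92: n' = 0.92(1 − 0.8585)/[0.8585(1 − 0.92)] = 1.8955
Items = 1.8955 × 30 ≈ 56.87 → 57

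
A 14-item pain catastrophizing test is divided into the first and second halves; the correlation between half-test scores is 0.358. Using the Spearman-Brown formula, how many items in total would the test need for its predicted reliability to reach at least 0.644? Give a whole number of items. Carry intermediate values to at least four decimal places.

23

r_full = 2(0.358)/(1 + 0.358) = 0.5272
n = r_tgt(1 − r_full) / [r_full(1 − r_tgt)] = 0.644 × 0.4728 / (0.5272 × 0.356) ≈ 1.6223
Items = 1.6223 × 14 ≈ 22.71 → 23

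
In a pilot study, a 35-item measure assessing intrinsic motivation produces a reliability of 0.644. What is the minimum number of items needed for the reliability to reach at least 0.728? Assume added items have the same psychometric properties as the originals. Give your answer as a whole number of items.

52

n = 0.728(1 − 0.644) / [0.644(1 − 0.728)]
n = 0.259168 / 0.175168 ≈ 1.4795
Items needed = n × 35 = 1.4795 × 35 ≈ 51.78 → round up to 52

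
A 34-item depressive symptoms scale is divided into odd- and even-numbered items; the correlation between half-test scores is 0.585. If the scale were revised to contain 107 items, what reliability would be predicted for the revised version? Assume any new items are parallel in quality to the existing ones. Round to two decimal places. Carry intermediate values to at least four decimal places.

0.90

Full-test reliability from the split-half r: r_full = 2(0.585)/(1 + 0.585) = 0.7382
Then adjust to 107 items: n = 107/34 = 3.1471
r_new = n·r_full / (1 + (n − 1)·r_full) = 2.3232 / 2.5850 ≈ 0.8987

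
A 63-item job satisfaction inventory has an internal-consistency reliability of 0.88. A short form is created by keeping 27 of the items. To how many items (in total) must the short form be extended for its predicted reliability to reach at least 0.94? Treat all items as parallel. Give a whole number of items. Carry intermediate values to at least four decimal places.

135

First, r for the 27-item form: n = 27/63 = 0.4286, so r_27 = 0.4286·0.88/(1 + (0.4286 − 1)·0.88) = 0.7586
Then solve for n' with r_old = 0.7586, r_target = 0.94: n' = 0.94(1 − 0.7586)/[0.7586(1 − 0.94)] = 4.9854
Items = 4.9854 × 27 ≈ 134.61 → 135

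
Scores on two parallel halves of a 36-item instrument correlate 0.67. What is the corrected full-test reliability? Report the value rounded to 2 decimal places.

0.80

The full test is twice the length of either half (n = 2).
r_full = 2r_hh / (1 + r_hh) = 2 × 0.67 / (1 + 0.67)
       = 1.3400 / 1.6700 = 0.8024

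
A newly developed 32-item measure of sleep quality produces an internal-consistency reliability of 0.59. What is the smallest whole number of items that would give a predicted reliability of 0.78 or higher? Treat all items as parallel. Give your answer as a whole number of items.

n = [0.78 × 0.41] / [0.59 × 0.22]
n = 0.3198 / 0.1298 ≈ 2.4638
2.4638 × 32 = 78.84 → 79 items

79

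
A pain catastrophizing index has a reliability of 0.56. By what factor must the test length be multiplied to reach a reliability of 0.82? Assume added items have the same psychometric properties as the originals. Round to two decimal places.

Rearranging the Spearman-Brown formula for n,
n = r_target (1 − r_old) / [ r_old (1 − r_target) ]
n = [0.82 × 0.44] / [0.56 × 0.18]
n = 0.3608 / 0.1008 ≈ 3.5794

3.58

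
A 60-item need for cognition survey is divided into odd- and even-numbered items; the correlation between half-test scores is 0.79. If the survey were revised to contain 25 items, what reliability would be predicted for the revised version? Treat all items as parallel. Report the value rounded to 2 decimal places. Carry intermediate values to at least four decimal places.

0.76

Spearman-Brown correction (n = 2): r_full = 2·0.79/(1 + 0.79) = 0.8827
Length factor from 60 to 25 items: n = 25/60 = 0.4167
r_new = n·r_full / (1 + (n − 1)·r_full) = 0.3678 / 0.4851 ≈ 0.7582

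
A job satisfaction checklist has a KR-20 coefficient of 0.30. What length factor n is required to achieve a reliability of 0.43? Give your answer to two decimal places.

1.76

Spearman-Brown solved for the length factor n:
n = r_target (1 − r_old) / [ r_old (1 − r_target) ]
n = [0.43 × 0.70] / [0.30 × 0.57]
  = 0.3010 / 0.1710 = 1.7602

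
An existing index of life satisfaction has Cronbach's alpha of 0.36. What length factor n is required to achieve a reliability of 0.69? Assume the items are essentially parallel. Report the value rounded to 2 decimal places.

3.96

Spearman-Brown solved for the length factor n:
n = r*(1 − r) / [ r (1 − r*) ]
n = 0.69 × (1 − 0.36) / [ 0.36 × (1 − 0.69) ]
n = 0.4416 / 0.1116 ≈ 3.9570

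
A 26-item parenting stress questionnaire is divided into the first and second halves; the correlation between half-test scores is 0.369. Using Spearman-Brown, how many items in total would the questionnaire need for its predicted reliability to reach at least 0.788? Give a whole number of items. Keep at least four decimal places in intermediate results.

83

Corrected full-test reliability: r_full = 2 × 0.369 / (1 + 0.369) ≈ 0.5391
Solve Spearman-Brown for n: n = 0.788(1 − 0.5391) / [0.5391(1 − 0.788)] = 3.1778
Items = 3.1778 × 26 ≈ 82.62 → 83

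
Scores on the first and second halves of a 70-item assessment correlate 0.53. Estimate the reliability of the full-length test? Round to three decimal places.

0.693

Apply the Spearman-Brown correction with n = 2:
r_full = 2r_hh / (1 + r_hh) = 2 × 0.53 / (1 + 0.53)
       = 1.0600 / 1.5300 = 0.6928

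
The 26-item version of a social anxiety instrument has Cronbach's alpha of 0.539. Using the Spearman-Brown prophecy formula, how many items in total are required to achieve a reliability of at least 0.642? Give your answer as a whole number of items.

40

Spearman-Brown solved for the length factor n:
n = r_target (1 − r_old) / [ r_old (1 − r_target) ]
n = 0.642(1 − 0.539) / [0.539(1 − 0.642)]
  = 0.295962 / 0.192962 = 1.5338
Items needed = n × 26 = 1.5338 × 26 ≈ 39.88 → round up to 40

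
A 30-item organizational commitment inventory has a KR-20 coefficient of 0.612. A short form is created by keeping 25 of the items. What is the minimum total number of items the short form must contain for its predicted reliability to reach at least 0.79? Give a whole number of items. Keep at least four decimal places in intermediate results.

Short-form reliability: n = 25/30 = 0.8333; r_25 = n·r/(1+(n−1)r) ≈ 0.5679
Then solve for n' with r_old = 0.5679, r_target = 0.79: n' = 0.79(1 − 0.5679)/[0.5679(1 − 0.79)] = 2.8623
Items = 2.8623 × 25 ≈ 71.56 → 72

72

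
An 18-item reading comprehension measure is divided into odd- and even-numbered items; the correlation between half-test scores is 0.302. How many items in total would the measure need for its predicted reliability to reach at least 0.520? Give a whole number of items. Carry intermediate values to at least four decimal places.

Corrected full-test reliability: r_full = 2 × 0.302 / (1 + 0.302) ≈ 0.4639
Solve Spearman-Brown for n: n = 0.520(1 − 0.4639) / [0.4639(1 − 0.520)] = 1.2519
Required items = 1.2519 × 18 = 22.53, so 23 items.

23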